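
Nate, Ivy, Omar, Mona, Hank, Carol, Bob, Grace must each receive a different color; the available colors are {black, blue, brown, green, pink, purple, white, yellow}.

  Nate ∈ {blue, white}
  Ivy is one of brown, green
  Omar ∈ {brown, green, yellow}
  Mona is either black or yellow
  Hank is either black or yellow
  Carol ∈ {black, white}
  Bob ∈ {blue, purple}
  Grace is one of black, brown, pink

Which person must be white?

The 8 variables draw from only 8 values {black, blue, brown, green, pink, purple, white, yellow}, so each is used; only Grace can be pink, hence Grace = pink.
Among the 7 still-open variables, purple fits only Bob (and all 7 values in {black, blue, brown, green, purple, white, yellow} must be used), so Bob = purple.
Among the 6 still-open variables, blue fits only Nate (and all 6 values in {black, blue, brown, green, white, yellow} must be used), so Nate = blue.
The 5 still-open variables together cover exactly {black, brown, green, white, yellow} — 5 values for 5 variables — and white appears only in Carol's list, so Carol = white.

Carol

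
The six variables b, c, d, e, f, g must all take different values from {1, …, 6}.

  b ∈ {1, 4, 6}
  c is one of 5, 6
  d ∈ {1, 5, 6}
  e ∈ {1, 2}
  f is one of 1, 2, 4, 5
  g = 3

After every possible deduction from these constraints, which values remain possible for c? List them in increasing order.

g must be 3 (only option left).
No further eliminations apply; c can still be any of 5, 6.

5, 6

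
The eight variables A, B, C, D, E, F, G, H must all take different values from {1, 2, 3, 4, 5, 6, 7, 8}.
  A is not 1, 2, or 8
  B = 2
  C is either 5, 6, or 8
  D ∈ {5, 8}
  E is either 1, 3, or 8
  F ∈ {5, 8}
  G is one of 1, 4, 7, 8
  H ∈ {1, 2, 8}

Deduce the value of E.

B's domain is down to {2}, so B = 2. Eliminate 2 elsewhere: H.
The 2 variables D and F are confined to {5, 8}, which locks those values in; drop them from A, C, E, G, H.
C's domain is down to {6}, so C = 6. So A can't be 6.
That leaves H = 1. Strike 1 from E, G.
So E = 3.

3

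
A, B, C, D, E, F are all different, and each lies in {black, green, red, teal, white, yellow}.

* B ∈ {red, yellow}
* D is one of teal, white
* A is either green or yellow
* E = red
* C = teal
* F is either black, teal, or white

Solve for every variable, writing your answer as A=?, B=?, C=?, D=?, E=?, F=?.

A=green, B=yellow, C=teal, D=white, E=red, F=black

C has just one choice, so C = teal. Remove teal from D, F.
D has just one choice, so D = white. Eliminate white elsewhere: F.
E's domain is down to {red}, so E = red. Remove red from B.
F must be black (only option left).
B has just one choice, so B = yellow. Strike yellow from A.
That leaves A = green.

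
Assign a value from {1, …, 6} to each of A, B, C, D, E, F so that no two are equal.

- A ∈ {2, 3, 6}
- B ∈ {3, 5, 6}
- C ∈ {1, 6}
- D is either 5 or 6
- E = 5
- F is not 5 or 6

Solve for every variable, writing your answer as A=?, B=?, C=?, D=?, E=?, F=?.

E must be 5 (only option left). Remove 5 from B, D.
D has just one choice, so D = 6. Remove 6 from A, B, C.
That leaves B = 3. So A, F can't be 3.
C's domain is down to {1}, so C = 1. Eliminate 1 elsewhere: F.
A has just one choice, so A = 2. Remove 2 from F.
That leaves F = 4.

A=2, B=3, C=1, D=6, E=5, F=4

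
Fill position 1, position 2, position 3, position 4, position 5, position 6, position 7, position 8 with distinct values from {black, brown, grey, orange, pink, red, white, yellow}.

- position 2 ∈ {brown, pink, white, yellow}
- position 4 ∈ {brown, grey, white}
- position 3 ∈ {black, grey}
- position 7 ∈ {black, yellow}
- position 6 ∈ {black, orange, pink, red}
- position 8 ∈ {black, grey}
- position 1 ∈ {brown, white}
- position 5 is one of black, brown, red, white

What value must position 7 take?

The 8 variables together cover exactly {black, brown, grey, orange, pink, red, white, yellow} — 8 values for 8 variables — and orange appears only in position 6's list, so position 6 = orange.
The 7 still-open variables draw from only 7 values {black, brown, grey, pink, red, white, yellow}, so each is used; only position 2 can be pink, hence position 2 = pink.
The 6 still-open variables together cover exactly {black, brown, grey, red, white, yellow} — 6 values for 6 variables — and red appears only in position 5's list, so position 5 = red.
The 5 still-open variables draw from only 5 values {black, brown, grey, white, yellow}, so each is used; only position 7 can be yellow, hence position 7 = yellow.

yellow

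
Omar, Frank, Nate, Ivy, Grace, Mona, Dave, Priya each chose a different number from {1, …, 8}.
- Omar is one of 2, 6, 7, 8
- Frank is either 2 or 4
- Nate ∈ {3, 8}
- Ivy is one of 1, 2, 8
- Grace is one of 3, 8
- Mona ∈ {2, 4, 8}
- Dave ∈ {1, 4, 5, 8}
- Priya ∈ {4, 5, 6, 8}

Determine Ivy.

The 8 variables together cover exactly {1, 2, 3, 4, 5, 6, 7, 8} — 8 values for 8 variables — and 7 appears only in Omar's list, so Omar = 7.
The 7 still-open variables together cover exactly {1, 2, 3, 4, 5, 6, 8} — 7 values for 7 variables — and 6 appears only in Priya's list, so Priya = 6.
The 6 still-open variables together cover exactly {1, 2, 3, 4, 5, 8} — 6 values for 6 variables — and 5 appears only in Dave's list, so Dave = 5.
The 5 still-open variables draw from only 5 values {1, 2, 3, 4, 8}, so each is used; only Ivy can be 1, hence Ivy = 1.

1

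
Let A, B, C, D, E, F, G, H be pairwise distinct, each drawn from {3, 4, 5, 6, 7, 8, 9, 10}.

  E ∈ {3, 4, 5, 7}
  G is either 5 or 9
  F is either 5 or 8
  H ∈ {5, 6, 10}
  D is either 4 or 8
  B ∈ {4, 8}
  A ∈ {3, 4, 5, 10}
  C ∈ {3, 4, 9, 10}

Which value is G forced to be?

9

The 8 variables together cover exactly {3, 4, 5, 6, 7, 8, 9, 10} — 8 values for 8 variables — and 6 appears only in H's list, so H = 6.
Among the 7 still-open variables, 7 fits only E (and all 7 values in {3, 4, 5, 7, 8, 9, 10} must be used), so E = 7.
B and D share exactly the 2 values {4, 8}; by pigeonhole those values go to them, so strike 4, 8 from A, C, F.
F must be 5 (only option left). Strike 5 from A, G.
So G = 9.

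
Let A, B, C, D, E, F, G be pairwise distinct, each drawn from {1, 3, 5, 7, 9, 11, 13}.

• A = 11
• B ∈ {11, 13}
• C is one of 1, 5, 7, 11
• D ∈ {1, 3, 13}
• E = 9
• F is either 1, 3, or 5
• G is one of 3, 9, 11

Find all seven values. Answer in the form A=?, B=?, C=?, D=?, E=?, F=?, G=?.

A=11, B=13, C=7, D=1, E=9, F=5, G=3

A has just one choice, so A = 11. Remove 11 from B, C, G.
B has just one choice, so B = 13. Eliminate 13 elsewhere: D.
That leaves E = 9. So G can't be 9.
G must be 3 (only option left). Eliminate 3 elsewhere: D, F.
D has just one choice, so D = 1. Eliminate 1 elsewhere: C, F.
F's domain is down to {5}, so F = 5. Remove 5 from C.
C's domain is down to {7}, so C = 7.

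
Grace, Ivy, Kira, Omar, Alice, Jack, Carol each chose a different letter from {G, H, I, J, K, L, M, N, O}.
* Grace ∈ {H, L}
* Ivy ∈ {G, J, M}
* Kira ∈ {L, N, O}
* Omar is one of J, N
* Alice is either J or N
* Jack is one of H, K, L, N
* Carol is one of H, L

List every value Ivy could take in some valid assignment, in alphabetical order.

The 2 variables Grace and Carol are confined to {H, L}, which locks those values in; drop them from Kira, Jack.
The 2 variables Omar and Alice are confined to {J, N}, which locks those values in; drop them from Ivy, Kira, Jack.
That leaves Kira = O.
Jack must be K (only option left).
No further eliminations apply; Ivy can still be any of G, M.

G, M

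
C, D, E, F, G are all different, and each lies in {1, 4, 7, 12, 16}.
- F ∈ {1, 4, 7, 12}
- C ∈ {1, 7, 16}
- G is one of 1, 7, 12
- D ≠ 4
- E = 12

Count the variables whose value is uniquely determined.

2

E has just one choice, so E = 12. Remove 12 from D, F, G.
The 4 still-open variables draw from only 4 values {1, 4, 7, 16}, so each is used; only F can be 4, hence F = 4.
Determined: E=12, F=4. The other variables each still have more than one consistent value. That makes 2.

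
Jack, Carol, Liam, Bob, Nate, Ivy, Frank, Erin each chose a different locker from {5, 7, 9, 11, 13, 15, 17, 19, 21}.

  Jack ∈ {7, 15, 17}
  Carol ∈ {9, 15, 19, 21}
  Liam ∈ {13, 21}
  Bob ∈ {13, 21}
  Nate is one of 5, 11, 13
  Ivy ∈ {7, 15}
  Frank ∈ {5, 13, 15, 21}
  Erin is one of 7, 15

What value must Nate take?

Liam and Bob between them cover only {13, 21} — a naked pair. Remove those values from Carol, Nate, Frank.
The 2 variables Ivy and Erin are confined to {7, 15}, which locks those values in; drop them from Jack, Carol, Frank.
Jack's domain is down to {17}, so Jack = 17.
Frank's domain is down to {5}, so Frank = 5. Strike 5 from Nate.
So Nate = 11.

11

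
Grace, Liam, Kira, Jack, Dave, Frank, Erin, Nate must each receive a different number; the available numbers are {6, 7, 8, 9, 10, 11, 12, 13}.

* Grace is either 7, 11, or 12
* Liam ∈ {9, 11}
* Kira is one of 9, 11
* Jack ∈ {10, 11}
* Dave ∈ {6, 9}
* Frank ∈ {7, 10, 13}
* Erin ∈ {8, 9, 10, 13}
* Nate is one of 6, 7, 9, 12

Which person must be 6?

Among the 8 variables, 8 fits only Erin (and all 8 values in {6, 7, 8, 9, 10, 11, 12, 13} must be used), so Erin = 8.
Among the 7 still-open variables, 13 fits only Frank (and all 7 values in {6, 7, 9, 10, 11, 12, 13} must be used), so Frank = 13.
The 6 still-open variables together cover exactly {6, 7, 9, 10, 11, 12} — 6 values for 6 variables — and 10 appears only in Jack's list, so Jack = 10.
Liam and Kira between them cover only {9, 11} — a naked pair. Remove those values from Grace, Dave, Nate.
So 6 goes to Dave.

Dave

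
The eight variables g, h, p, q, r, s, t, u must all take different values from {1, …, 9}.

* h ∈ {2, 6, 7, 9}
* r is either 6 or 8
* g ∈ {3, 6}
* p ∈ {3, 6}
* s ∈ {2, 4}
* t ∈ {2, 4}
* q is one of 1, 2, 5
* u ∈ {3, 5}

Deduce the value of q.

1

g and p between them cover only {3, 6} — a naked pair. Remove those values from h, r, u.
r has just one choice, so r = 8.
u's domain is down to {5}, so u = 5. Remove 5 from q.
s and t share exactly the 2 values {2, 4}; by pigeonhole those values go to them, so strike 2, 4 from h, q.
So q = 1.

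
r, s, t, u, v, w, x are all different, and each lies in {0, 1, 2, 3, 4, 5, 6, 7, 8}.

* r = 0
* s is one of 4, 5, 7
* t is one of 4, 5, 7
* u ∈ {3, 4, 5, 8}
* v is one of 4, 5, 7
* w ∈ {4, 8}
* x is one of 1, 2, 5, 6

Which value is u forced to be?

r must be 0 (only option left).
s, t, v share exactly the 3 values {4, 5, 7}; by pigeonhole those values go to them, so strike 4, 5, 7 from u, w, x.
That leaves w = 8. Remove 8 from u.
So u = 3.

3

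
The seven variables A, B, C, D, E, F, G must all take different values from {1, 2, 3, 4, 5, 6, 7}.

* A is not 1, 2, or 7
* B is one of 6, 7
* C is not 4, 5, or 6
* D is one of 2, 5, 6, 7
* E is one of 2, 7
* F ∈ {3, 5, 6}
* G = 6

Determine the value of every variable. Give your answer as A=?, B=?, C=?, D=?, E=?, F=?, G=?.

G must be 6 (only option left). Eliminate 6 elsewhere: A, B, D, F.
B has just one choice, so B = 7. So C, D, E can't be 7.
E must be 2 (only option left). Strike 2 from C, D.
D must be 5 (only option left). So A, F can't be 5.
F's domain is down to {3}, so F = 3. So A, C can't be 3.
That leaves A = 4.
C's domain is down to {1}, so C = 1.

A=4, B=7, C=1, D=5, E=2, F=3, G=6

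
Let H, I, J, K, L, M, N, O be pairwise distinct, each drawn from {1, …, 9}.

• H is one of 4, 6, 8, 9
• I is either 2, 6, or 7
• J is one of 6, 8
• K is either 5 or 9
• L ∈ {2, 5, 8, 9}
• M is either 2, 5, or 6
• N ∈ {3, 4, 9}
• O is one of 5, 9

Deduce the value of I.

The 8 variables draw from only 8 values {2, 3, 4, 5, 6, 7, 8, 9}, so each is used; only N can be 3, hence N = 3.
The 7 still-open variables draw from only 7 values {2, 4, 5, 6, 7, 8, 9}, so each is used; only H can be 4, hence H = 4.
Among the 6 still-open variables, 7 fits only I (and all 6 values in {2, 5, 6, 7, 8, 9} must be used), so I = 7.

7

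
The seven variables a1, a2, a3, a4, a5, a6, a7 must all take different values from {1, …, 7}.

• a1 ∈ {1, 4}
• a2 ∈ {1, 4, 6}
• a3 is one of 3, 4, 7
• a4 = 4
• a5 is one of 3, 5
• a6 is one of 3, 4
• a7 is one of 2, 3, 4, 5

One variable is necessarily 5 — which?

a4's domain is down to {4}, so a4 = 4. Eliminate 4 elsewhere: a1, a2, a3, a6, a7.
a6's domain is down to {3}, so a6 = 3. Remove 3 from a3, a5, a7.

a5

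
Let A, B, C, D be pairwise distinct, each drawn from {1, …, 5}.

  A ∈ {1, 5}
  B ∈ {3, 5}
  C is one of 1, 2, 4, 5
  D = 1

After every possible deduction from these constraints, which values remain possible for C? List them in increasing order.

2, 4

D has just one choice, so D = 1. Remove 1 from A, C.
A's domain is down to {5}, so A = 5. So B, C can't be 5.
That leaves B = 3.
No further eliminations apply; C can still be any of 2, 4.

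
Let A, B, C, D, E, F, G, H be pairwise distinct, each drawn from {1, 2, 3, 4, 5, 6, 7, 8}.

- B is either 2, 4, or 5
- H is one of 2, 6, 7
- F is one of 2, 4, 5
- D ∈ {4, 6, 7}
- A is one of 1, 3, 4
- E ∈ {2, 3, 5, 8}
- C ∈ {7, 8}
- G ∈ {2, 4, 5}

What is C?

8

The 8 variables together cover exactly {1, 2, 3, 4, 5, 6, 7, 8} — 8 values for 8 variables — and 1 appears only in A's list, so A = 1.
Among the 7 still-open variables, 3 fits only E (and all 7 values in {2, 3, 4, 5, 6, 7, 8} must be used), so E = 3.
The 6 still-open variables draw from only 6 values {2, 4, 5, 6, 7, 8}, so each is used; only C can be 8, hence C = 8.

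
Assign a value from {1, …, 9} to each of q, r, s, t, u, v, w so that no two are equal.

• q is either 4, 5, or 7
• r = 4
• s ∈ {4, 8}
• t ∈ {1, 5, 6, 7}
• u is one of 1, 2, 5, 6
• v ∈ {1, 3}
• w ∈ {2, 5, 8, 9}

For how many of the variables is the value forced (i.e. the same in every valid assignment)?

r must be 4 (only option left). Eliminate 4 elsewhere: q, s.
s has just one choice, so s = 8. Strike 8 from w.
Determined: r=4, s=8. The other variables each still have more than one consistent value. That makes 2.

2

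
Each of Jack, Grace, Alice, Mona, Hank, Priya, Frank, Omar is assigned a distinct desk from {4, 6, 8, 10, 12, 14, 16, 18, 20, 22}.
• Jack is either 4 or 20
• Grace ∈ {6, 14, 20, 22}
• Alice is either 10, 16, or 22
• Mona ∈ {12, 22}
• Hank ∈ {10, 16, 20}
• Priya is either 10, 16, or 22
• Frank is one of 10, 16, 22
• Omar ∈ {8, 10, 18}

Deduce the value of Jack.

4

Alice, Priya, Frank between them cover only {10, 16, 22} — a naked triple. Remove those values from Grace, Mona, Hank, Omar.
Mona must be 12 (only option left).
Hank's domain is down to {20}, so Hank = 20. Strike 20 from Jack, Grace.
So Jack = 4.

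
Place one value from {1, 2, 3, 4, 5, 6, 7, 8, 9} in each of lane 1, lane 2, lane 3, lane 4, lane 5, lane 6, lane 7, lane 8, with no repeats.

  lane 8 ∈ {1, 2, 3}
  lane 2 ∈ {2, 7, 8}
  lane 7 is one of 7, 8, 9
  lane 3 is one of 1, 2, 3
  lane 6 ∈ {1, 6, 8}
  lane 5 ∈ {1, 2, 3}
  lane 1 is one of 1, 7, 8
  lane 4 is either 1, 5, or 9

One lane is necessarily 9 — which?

lane 7

The 8 variables draw from only 8 values {1, 2, 3, 5, 6, 7, 8, 9}, so each is used; only lane 4 can be 5, hence lane 4 = 5.
The 7 still-open variables together cover exactly {1, 2, 3, 6, 7, 8, 9} — 7 values for 7 variables — and 6 appears only in lane 6's list, so lane 6 = 6.
The 6 still-open variables draw from only 6 values {1, 2, 3, 7, 8, 9}, so each is used; only lane 7 can be 9, hence lane 7 = 9.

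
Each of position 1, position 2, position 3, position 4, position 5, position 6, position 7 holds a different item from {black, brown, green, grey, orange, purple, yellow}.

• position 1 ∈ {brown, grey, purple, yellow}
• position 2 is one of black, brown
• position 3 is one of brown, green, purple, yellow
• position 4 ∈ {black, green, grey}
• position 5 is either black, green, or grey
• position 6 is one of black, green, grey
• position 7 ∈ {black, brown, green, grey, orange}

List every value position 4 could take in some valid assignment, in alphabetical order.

Among the 7 variables, orange fits only position 7 (and all 7 values in {black, brown, green, grey, orange, purple, yellow} must be used), so position 7 = orange.
position 4, position 5, position 6 share exactly the 3 values {black, green, grey}; by pigeonhole those values go to them, so strike black, green, grey from position 1, position 2, position 3.
position 2 must be brown (only option left). Strike brown from position 1, position 3.
No further eliminations apply; position 4 can still be any of black, green, grey.

black, green, grey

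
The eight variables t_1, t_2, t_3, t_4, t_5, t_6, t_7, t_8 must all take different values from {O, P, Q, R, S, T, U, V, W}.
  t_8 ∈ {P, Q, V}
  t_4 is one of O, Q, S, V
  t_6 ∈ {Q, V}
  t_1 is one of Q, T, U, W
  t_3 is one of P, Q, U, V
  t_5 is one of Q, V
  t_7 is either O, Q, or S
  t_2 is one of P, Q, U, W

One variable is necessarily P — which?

The 8 variables draw from only 8 values {O, P, Q, S, T, U, V, W}, so each is used; only t_1 can be T, hence t_1 = T.
The 7 still-open variables together cover exactly {O, P, Q, S, U, V, W} — 7 values for 7 variables — and W appears only in t_2's list, so t_2 = W.
The 6 still-open variables draw from only 6 values {O, P, Q, S, U, V}, so each is used; only t_3 can be U, hence t_3 = U.
The 5 still-open variables draw from only 5 values {O, P, Q, S, V}, so each is used; only t_8 can be P, hence t_8 = P.

t_8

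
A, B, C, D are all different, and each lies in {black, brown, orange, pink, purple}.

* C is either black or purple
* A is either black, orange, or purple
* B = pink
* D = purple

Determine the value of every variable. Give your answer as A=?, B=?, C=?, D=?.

B must be pink (only option left).
D must be purple (only option left). Eliminate purple elsewhere: A, C.
C's domain is down to {black}, so C = black. So A can't be black.
That leaves A = orange.

A=orange, B=pink, C=black, D=purple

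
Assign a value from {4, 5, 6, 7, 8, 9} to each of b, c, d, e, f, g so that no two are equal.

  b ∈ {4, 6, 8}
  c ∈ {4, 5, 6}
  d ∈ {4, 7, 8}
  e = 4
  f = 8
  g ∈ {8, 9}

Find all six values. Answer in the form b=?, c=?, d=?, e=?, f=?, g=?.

e has just one choice, so e = 4. Strike 4 from b, c, d.
f has just one choice, so f = 8. Eliminate 8 elsewhere: b, d, g.
That leaves g = 9.
b must be 6 (only option left). Strike 6 from c.
c must be 5 (only option left).
d has just one choice, so d = 7.

b=6, c=5, d=7, e=4, f=8, g=9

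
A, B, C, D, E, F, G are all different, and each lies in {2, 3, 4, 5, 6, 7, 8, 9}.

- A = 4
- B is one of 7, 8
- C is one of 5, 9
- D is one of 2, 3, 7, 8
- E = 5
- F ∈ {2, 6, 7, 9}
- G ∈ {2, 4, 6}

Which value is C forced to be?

9

A must be 4 (only option left). Remove 4 from G.
E must be 5 (only option left). So C can't be 5.
So C = 9.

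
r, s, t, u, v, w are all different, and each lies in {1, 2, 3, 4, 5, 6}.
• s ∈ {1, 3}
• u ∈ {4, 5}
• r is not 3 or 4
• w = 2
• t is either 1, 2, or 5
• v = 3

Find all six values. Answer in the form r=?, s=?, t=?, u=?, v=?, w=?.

r=6, s=1, t=5, u=4, v=3, w=2

v's domain is down to {3}, so v = 3. Eliminate 3 elsewhere: s.
That leaves w = 2. Remove 2 from r, t.
s must be 1 (only option left). Strike 1 from r, t.
t has just one choice, so t = 5. Eliminate 5 elsewhere: r, u.
u has just one choice, so u = 4.
r must be 6 (only option left).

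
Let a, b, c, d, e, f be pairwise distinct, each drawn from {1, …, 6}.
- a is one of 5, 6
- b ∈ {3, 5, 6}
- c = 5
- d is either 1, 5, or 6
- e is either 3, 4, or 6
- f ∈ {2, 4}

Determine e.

c has just one choice, so c = 5. Eliminate 5 elsewhere: a, b, d.
That leaves a = 6. Remove 6 from b, d, e.
That leaves b = 3. Strike 3 from e.
So e = 4.

4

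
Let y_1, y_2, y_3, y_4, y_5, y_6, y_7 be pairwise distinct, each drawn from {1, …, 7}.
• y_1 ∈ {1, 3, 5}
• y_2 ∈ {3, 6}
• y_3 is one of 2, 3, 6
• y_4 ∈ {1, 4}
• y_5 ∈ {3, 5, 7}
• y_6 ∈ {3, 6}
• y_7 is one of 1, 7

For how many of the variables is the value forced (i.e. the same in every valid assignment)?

The 7 variables together cover exactly {1, 2, 3, 4, 5, 6, 7} — 7 values for 7 variables — and 2 appears only in y_3's list, so y_3 = 2.
The 6 still-open variables together cover exactly {1, 3, 4, 5, 6, 7} — 6 values for 6 variables — and 4 appears only in y_4's list, so y_4 = 4.
The 2 variables y_2 and y_6 are confined to {3, 6}, which locks those values in; drop them from y_1, y_5.
Determined: y_3=2, y_4=4. The other variables each still have more than one consistent value. That makes 2.

2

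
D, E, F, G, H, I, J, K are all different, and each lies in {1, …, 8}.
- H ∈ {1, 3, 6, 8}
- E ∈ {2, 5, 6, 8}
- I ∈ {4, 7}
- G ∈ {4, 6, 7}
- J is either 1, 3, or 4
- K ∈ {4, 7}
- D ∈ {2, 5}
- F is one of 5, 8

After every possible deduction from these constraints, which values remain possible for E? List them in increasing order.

The 2 variables I and K are confined to {4, 7}, which locks those values in; drop them from G, J.
That leaves G = 6. Strike 6 from E, H.
The 3 variables D, E, F are confined to {2, 5, 8}, which locks those values in; drop them from H.
No further eliminations apply; E can still be any of 2, 5, 8.

2, 5, 8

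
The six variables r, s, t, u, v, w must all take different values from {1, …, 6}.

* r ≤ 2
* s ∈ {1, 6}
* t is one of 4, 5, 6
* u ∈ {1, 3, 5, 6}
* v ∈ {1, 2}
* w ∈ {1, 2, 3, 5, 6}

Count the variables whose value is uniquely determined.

2

Among the 6 variables, 4 fits only t (and all 6 values in {1, 2, 3, 4, 5, 6} must be used), so t = 4.
r and v share exactly the 2 values {1, 2}; by pigeonhole those values go to them, so strike 1, 2 from s, u, w.
s has just one choice, so s = 6. Remove 6 from u, w.
Determined: s=6, t=4. The other variables each still have more than one consistent value. That makes 2.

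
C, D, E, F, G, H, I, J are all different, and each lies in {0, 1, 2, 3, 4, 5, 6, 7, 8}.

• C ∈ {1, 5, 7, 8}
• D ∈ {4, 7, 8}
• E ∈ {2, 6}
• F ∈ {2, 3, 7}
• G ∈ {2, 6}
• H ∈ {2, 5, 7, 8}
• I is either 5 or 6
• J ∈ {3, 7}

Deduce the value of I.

The 8 variables together cover exactly {1, 2, 3, 4, 5, 6, 7, 8} — 8 values for 8 variables — and 1 appears only in C's list, so C = 1.
Among the 7 still-open variables, 4 fits only D (and all 7 values in {2, 3, 4, 5, 6, 7, 8} must be used), so D = 4.
The 6 still-open variables draw from only 6 values {2, 3, 5, 6, 7, 8}, so each is used; only H can be 8, hence H = 8.
The 5 still-open variables together cover exactly {2, 3, 5, 6, 7} — 5 values for 5 variables — and 5 appears only in I's list, so I = 5.

5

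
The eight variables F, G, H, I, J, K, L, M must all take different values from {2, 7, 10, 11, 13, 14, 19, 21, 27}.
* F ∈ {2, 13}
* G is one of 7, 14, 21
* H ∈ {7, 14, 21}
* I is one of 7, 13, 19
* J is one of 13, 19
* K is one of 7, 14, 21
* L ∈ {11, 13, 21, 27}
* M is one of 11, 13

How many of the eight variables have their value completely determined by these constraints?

3

The 8 variables draw from only 8 values {2, 7, 11, 13, 14, 19, 21, 27}, so each is used; only F can be 2, hence F = 2.
The 7 still-open variables draw from only 7 values {7, 11, 13, 14, 19, 21, 27}, so each is used; only L can be 27, hence L = 27.
The 6 still-open variables draw from only 6 values {7, 11, 13, 14, 19, 21}, so each is used; only M can be 11, hence M = 11.
The 3 variables G, H, K are confined to {7, 14, 21}, which locks those values in; drop them from I.
Determined: F=2, L=27, M=11. The other variables each still have more than one consistent value. That makes 3.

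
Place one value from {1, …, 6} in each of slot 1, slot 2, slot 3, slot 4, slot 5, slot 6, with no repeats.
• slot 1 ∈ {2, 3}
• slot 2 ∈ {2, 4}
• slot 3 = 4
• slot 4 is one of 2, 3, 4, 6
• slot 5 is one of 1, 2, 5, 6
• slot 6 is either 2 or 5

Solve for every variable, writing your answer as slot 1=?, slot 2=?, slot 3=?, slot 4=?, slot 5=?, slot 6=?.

slot 3 has just one choice, so slot 3 = 4. Eliminate 4 elsewhere: slot 2, slot 4.
That leaves slot 2 = 2. Remove 2 from slot 1, slot 4, slot 5, slot 6.
slot 6 has just one choice, so slot 6 = 5. Remove 5 from slot 5.
slot 1 must be 3 (only option left). Eliminate 3 elsewhere: slot 4.
slot 4 must be 6 (only option left). So slot 5 can't be 6.
That leaves slot 5 = 1.

slot 1=3, slot 2=2, slot 3=4, slot 4=6, slot 5=1, slot 6=5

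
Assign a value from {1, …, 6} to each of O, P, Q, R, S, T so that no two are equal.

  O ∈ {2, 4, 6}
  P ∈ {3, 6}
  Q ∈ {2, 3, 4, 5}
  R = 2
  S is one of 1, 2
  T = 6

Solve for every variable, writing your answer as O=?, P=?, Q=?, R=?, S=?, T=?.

O=4, P=3, Q=5, R=2, S=1, T=6

R must be 2 (only option left). Remove 2 from O, Q, S.
S has just one choice, so S = 1.
T must be 6 (only option left). So O, P can't be 6.
That leaves O = 4. So Q can't be 4.
P's domain is down to {3}, so P = 3. Eliminate 3 elsewhere: Q.
That leaves Q = 5.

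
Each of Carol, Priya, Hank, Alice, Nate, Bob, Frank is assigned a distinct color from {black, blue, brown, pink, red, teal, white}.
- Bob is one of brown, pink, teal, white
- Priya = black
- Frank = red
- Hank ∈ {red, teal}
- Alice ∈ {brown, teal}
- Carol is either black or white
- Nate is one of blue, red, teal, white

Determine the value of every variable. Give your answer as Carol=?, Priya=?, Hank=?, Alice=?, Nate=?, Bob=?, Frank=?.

Carol=white, Priya=black, Hank=teal, Alice=brown, Nate=blue, Bob=pink, Frank=red

Priya must be black (only option left). Eliminate black elsewhere: Carol.
Frank's domain is down to {red}, so Frank = red. So Hank, Nate can't be red.
Carol has just one choice, so Carol = white. So Nate, Bob can't be white.
That leaves Hank = teal. Remove teal from Alice, Nate, Bob.
That leaves Alice = brown. Eliminate brown elsewhere: Bob.
Nate's domain is down to {blue}, so Nate = blue.
That leaves Bob = pink.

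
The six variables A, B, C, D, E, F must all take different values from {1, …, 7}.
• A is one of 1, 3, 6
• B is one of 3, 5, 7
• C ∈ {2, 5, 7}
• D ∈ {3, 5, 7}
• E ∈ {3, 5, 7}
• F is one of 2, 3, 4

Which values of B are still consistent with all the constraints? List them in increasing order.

3, 5, 7

B, D, E share exactly the 3 values {3, 5, 7}; by pigeonhole those values go to them, so strike 3, 5, 7 from A, C, F.
C has just one choice, so C = 2. Remove 2 from F.
That leaves F = 4.
No further eliminations apply; B can still be any of 3, 5, 7.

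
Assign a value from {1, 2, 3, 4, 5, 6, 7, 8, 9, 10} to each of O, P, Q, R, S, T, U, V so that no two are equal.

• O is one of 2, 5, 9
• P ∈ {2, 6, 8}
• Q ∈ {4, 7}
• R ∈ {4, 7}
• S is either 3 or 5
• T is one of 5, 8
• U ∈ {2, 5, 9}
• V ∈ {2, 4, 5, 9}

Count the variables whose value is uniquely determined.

The 8 variables draw from only 8 values {2, 3, 4, 5, 6, 7, 8, 9}, so each is used; only S can be 3, hence S = 3.
The 7 still-open variables draw from only 7 values {2, 4, 5, 6, 7, 8, 9}, so each is used; only P can be 6, hence P = 6.
Among the 6 still-open variables, 8 fits only T (and all 6 values in {2, 4, 5, 7, 8, 9} must be used), so T = 8.
The 2 variables Q and R are confined to {4, 7}, which locks those values in; drop them from V.
Determined: P=6, S=3, T=8. The other variables each still have more than one consistent value. That makes 3.

3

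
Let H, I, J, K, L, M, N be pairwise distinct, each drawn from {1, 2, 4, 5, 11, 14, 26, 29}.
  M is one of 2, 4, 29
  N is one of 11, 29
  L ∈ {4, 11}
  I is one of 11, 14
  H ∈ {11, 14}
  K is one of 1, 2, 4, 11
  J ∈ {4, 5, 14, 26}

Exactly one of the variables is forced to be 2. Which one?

M

H and I between them cover only {11, 14} — a naked pair. Remove those values from J, K, L, N.
That leaves L = 4. So J, K, M can't be 4.
N must be 29 (only option left). So M can't be 29.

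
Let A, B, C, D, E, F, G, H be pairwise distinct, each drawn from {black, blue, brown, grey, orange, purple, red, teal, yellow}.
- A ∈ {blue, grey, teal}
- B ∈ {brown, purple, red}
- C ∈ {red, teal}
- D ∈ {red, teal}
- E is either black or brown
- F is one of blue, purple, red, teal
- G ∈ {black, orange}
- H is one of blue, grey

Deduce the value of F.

purple

Among the 8 variables, orange fits only G (and all 8 values in {black, blue, brown, grey, orange, purple, red, teal} must be used), so G = orange.
The 7 still-open variables together cover exactly {black, blue, brown, grey, purple, red, teal} — 7 values for 7 variables — and black appears only in E's list, so E = black.
Among the 6 still-open variables, brown fits only B (and all 6 values in {blue, brown, grey, purple, red, teal} must be used), so B = brown.
The 5 still-open variables together cover exactly {blue, grey, purple, red, teal} — 5 values for 5 variables — and purple appears only in F's list, so F = purple.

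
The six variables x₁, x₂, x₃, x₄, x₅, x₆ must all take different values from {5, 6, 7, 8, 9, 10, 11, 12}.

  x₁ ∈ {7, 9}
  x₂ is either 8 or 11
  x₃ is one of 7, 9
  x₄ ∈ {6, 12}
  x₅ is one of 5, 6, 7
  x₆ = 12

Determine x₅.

x₆ has just one choice, so x₆ = 12. Remove 12 from x₄.
That leaves x₄ = 6. Eliminate 6 elsewhere: x₅.
x₁ and x₃ between them cover only {7, 9} — a naked pair. Remove those values from x₅.
So x₅ = 5.

5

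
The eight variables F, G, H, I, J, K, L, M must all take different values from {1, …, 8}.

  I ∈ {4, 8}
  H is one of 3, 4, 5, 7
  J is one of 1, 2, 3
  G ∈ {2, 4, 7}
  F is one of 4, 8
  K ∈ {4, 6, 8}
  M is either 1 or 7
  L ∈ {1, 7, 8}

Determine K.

6

The 8 variables together cover exactly {1, 2, 3, 4, 5, 6, 7, 8} — 8 values for 8 variables — and 5 appears only in H's list, so H = 5.
The 7 still-open variables draw from only 7 values {1, 2, 3, 4, 6, 7, 8}, so each is used; only J can be 3, hence J = 3.
Among the 6 still-open variables, 2 fits only G (and all 6 values in {1, 2, 4, 6, 7, 8} must be used), so G = 2.
Among the 5 still-open variables, 6 fits only K (and all 5 values in {1, 4, 6, 7, 8} must be used), so K = 6.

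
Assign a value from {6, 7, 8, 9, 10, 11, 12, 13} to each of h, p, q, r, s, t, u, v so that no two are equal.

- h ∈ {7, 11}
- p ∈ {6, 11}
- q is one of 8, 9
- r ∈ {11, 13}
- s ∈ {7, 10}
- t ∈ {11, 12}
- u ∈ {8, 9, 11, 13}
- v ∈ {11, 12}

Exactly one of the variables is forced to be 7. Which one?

h

The 8 variables together cover exactly {6, 7, 8, 9, 10, 11, 12, 13} — 8 values for 8 variables — and 6 appears only in p's list, so p = 6.
The 7 still-open variables draw from only 7 values {7, 8, 9, 10, 11, 12, 13}, so each is used; only s can be 10, hence s = 10.
The 6 still-open variables together cover exactly {7, 8, 9, 11, 12, 13} — 6 values for 6 variables — and 7 appears only in h's list, so h = 7.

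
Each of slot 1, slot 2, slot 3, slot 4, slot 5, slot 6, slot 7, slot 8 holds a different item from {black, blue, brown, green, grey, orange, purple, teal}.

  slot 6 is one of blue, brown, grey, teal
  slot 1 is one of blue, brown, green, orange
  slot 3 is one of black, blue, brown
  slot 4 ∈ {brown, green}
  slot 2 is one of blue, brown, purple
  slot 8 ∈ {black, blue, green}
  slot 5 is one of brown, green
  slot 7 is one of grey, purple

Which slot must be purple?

slot 2

Among the 8 variables, orange fits only slot 1 (and all 8 values in {black, blue, brown, green, grey, orange, purple, teal} must be used), so slot 1 = orange.
The 7 still-open variables together cover exactly {black, blue, brown, green, grey, purple, teal} — 7 values for 7 variables — and teal appears only in slot 6's list, so slot 6 = teal.
Among the 6 still-open variables, grey fits only slot 7 (and all 6 values in {black, blue, brown, green, grey, purple} must be used), so slot 7 = grey.
The 5 still-open variables draw from only 5 values {black, blue, brown, green, purple}, so each is used; only slot 2 can be purple, hence slot 2 = purple.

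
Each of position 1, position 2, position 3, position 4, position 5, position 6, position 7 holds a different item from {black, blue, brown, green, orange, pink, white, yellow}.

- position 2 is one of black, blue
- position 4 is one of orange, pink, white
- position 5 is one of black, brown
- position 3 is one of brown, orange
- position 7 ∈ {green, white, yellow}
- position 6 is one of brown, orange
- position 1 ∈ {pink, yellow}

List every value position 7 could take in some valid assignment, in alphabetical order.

green, white, yellow

position 3 and position 6 between them cover only {brown, orange} — a naked pair. Remove those values from position 4, position 5.
That leaves position 5 = black. So position 2 can't be black.
position 2 must be blue (only option left).
No further eliminations apply; position 7 can still be any of green, white, yellow.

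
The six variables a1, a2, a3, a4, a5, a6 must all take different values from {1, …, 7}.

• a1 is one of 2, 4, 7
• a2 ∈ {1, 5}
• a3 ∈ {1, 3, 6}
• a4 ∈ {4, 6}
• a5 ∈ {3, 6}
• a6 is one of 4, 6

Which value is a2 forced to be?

5

a4 and a6 between them cover only {4, 6} — a naked pair. Remove those values from a1, a3, a5.
That leaves a5 = 3. So a3 can't be 3.
a3 has just one choice, so a3 = 1. Remove 1 from a2.
So a2 = 5.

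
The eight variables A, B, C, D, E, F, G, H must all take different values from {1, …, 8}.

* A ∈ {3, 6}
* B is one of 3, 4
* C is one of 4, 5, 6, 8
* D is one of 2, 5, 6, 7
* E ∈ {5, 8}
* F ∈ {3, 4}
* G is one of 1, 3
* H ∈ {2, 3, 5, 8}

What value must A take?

The 8 variables together cover exactly {1, 2, 3, 4, 5, 6, 7, 8} — 8 values for 8 variables — and 1 appears only in G's list, so G = 1.
The 7 still-open variables draw from only 7 values {2, 3, 4, 5, 6, 7, 8}, so each is used; only D can be 7, hence D = 7.
Among the 6 still-open variables, 2 fits only H (and all 6 values in {2, 3, 4, 5, 6, 8} must be used), so H = 2.
The 2 variables B and F are confined to {3, 4}, which locks those values in; drop them from A, C.
So A = 6.

6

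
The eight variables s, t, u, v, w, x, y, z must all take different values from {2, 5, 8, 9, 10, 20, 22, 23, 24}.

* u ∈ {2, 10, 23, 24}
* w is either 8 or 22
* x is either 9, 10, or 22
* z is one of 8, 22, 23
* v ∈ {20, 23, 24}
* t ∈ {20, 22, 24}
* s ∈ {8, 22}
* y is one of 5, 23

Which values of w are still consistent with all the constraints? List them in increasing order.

8, 22

The 2 variables s and w are confined to {8, 22}, which locks those values in; drop them from t, x, z.
z's domain is down to {23}, so z = 23. Eliminate 23 elsewhere: u, v, y.
y must be 5 (only option left).
The 2 variables t and v are confined to {20, 24}, which locks those values in; drop them from u.
No further eliminations apply; w can still be any of 8, 22.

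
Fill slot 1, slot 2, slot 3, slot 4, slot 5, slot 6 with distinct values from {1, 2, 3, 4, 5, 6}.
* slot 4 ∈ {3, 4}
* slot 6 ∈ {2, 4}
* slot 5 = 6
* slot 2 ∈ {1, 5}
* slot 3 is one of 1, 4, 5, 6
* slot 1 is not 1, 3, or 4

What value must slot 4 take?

slot 5 has just one choice, so slot 5 = 6. So slot 1, slot 3 can't be 6.
The 5 still-open variables together cover exactly {1, 2, 3, 4, 5} — 5 values for 5 variables — and 3 appears only in slot 4's list, so slot 4 = 3.

3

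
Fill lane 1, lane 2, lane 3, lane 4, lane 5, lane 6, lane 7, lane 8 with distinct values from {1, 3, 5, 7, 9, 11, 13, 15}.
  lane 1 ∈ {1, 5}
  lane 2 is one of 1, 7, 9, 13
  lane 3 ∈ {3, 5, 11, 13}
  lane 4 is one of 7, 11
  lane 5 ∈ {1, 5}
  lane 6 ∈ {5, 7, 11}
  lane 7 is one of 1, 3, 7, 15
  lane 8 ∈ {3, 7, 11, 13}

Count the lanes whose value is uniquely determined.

Among the 8 variables, 9 fits only lane 2 (and all 8 values in {1, 3, 5, 7, 9, 11, 13, 15} must be used), so lane 2 = 9.
The 7 still-open variables draw from only 7 values {1, 3, 5, 7, 11, 13, 15}, so each is used; only lane 7 can be 15, hence lane 7 = 15.
The 2 variables lane 1 and lane 5 are confined to {1, 5}, which locks those values in; drop them from lane 3, lane 6.
The 2 variables lane 4 and lane 6 are confined to {7, 11}, which locks those values in; drop them from lane 3, lane 8.
Determined: lane 2=9, lane 7=15. The other lanes each still have more than one consistent value. That makes 2.

2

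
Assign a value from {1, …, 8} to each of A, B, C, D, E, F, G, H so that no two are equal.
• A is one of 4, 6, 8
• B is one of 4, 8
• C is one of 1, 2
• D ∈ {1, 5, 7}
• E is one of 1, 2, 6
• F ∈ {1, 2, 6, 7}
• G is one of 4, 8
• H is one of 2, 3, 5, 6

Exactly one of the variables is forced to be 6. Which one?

A

The 8 variables draw from only 8 values {1, 2, 3, 4, 5, 6, 7, 8}, so each is used; only H can be 3, hence H = 3.
The 7 still-open variables draw from only 7 values {1, 2, 4, 5, 6, 7, 8}, so each is used; only D can be 5, hence D = 5.
The 6 still-open variables draw from only 6 values {1, 2, 4, 6, 7, 8}, so each is used; only F can be 7, hence F = 7.
B and G between them cover only {4, 8} — a naked pair. Remove those values from A.
So 6 goes to A.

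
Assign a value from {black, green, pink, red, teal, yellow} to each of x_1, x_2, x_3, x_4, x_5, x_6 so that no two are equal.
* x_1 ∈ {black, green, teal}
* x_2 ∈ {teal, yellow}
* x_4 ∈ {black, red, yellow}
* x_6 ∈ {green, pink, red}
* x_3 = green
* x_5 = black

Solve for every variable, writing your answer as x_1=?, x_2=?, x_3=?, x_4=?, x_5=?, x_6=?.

x_1=teal, x_2=yellow, x_3=green, x_4=red, x_5=black, x_6=pink

x_3's domain is down to {green}, so x_3 = green. Strike green from x_1, x_6.
x_5 has just one choice, so x_5 = black. Strike black from x_1, x_4.
x_1 must be teal (only option left). So x_2 can't be teal.
That leaves x_2 = yellow. So x_4 can't be yellow.
That leaves x_4 = red. Eliminate red elsewhere: x_6.
x_6's domain is down to {pink}, so x_6 = pink.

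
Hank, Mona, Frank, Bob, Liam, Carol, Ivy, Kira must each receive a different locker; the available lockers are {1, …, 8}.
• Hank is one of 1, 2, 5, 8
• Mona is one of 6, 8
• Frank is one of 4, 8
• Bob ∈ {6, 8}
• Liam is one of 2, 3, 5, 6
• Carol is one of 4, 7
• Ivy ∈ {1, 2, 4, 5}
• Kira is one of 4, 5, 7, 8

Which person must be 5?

Kira

The 8 variables draw from only 8 values {1, 2, 3, 4, 5, 6, 7, 8}, so each is used; only Liam can be 3, hence Liam = 3.
The 2 variables Mona and Bob are confined to {6, 8}, which locks those values in; drop them from Hank, Frank, Kira.
Frank has just one choice, so Frank = 4. Strike 4 from Carol, Ivy, Kira.
Carol must be 7 (only option left). So Kira can't be 7.
So 5 goes to Kira.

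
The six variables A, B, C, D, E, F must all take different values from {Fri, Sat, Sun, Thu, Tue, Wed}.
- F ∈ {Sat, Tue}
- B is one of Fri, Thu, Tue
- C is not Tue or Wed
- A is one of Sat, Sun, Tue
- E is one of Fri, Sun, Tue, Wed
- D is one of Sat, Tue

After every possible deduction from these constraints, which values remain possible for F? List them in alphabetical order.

The 6 variables draw from only 6 values {Fri, Sat, Sun, Thu, Tue, Wed}, so each is used; only E can be Wed, hence E = Wed.
The 2 variables D and F are confined to {Sat, Tue}, which locks those values in; drop them from A, B, C.
A must be Sun (only option left). Eliminate Sun elsewhere: C.
No further eliminations apply; F can still be any of Sat, Tue.

Sat, Tue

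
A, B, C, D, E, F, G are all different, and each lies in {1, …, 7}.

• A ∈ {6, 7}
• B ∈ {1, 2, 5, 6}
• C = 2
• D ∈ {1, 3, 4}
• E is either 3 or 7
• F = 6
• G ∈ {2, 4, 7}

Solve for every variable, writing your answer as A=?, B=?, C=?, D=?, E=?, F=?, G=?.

A=7, B=5, C=2, D=1, E=3, F=6, G=4

C must be 2 (only option left). Strike 2 from B, G.
That leaves F = 6. Strike 6 from A, B.
A must be 7 (only option left). So E, G can't be 7.
That leaves E = 3. So D can't be 3.
G has just one choice, so G = 4. Eliminate 4 elsewhere: D.
D has just one choice, so D = 1. Strike 1 from B.
B must be 5 (only option left).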